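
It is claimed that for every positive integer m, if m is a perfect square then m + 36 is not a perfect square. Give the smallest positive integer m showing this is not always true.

m = 64

A counterexample is any positive integer m such that m is a perfect square but m + 36 is a perfect square; we check each in order.
m = 1: 1 + 36 = 37, not a perfect square.
m = 4: 4 + 36 = 40, not a perfect square.
m = 9: 9 + 36 = 45, not a perfect square.
m = 16: 16 + 36 = 52, not a perfect square.
m = 25: 25 + 36 = 61, not a perfect square.
m = 36: 36 + 36 = 72, not a perfect square.
m = 49: 49 + 36 = 85, not a perfect square.
m = 64: 64 = 8² and 64 + 36 = 100 = 10².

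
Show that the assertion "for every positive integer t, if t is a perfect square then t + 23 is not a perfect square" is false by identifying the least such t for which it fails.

Check each positive integer t in order until t is a perfect square but t + 23 is a perfect square.
For t = 1, 4, 9, 16, 25, 36, 49, 64, 81, 100 the conclusion holds.
t = 121: 121 = 11² and 121 + 23 = 144 = 12².
Hence t = 121 is a counterexample.

t = 121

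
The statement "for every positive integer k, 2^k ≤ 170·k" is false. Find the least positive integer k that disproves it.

k = 11

The first 10 eligible values, up to k = 10, all satisfy the conclusion.
k = 11: 2^k = 2048 and 170·k = 1870, so 2048 > 1870.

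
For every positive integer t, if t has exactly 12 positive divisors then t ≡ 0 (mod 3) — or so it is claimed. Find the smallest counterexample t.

t = 140

Check each positive integer t in order until t has exactly 12 positive divisors but the claim fails.
t = 60: τ(60) = 12; 60 ≡ 0 (mod 3).
t = 72: τ(72) = 12; 72 ≡ 0 (mod 3).
t = 84: τ(84) = 12; 84 ≡ 0 (mod 3).
t = 90: τ(90) = 12; 90 ≡ 0 (mod 3).
t = 96: τ(96) = 12; 96 ≡ 0 (mod 3).
t = 108: τ(108) = 12; 108 ≡ 0 (mod 3).
t = 126: τ(126) = 12; 126 ≡ 0 (mod 3).
t = 132: τ(132) = 12; 132 ≡ 0 (mod 3).
t = 140: τ(140) = 12; 140 ≡ 2 (mod 3).
Hence t = 140 is a counterexample.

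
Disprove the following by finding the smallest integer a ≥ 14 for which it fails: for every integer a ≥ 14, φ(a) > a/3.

A counterexample is any integer a ≥ 14 such that the claim fails; we check each in order.
For a = 14, 15, 16, 17 the conclusion holds.
a = 18: φ(18) = 6 and 18/3 = 6, so φ(18) ≤ 18/3.
Hence a = 18 is a counterexample.

a = 18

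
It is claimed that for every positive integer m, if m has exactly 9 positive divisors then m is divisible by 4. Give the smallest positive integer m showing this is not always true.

m = 225

A counterexample is any positive integer m such that m has exactly 9 positive divisors but m is not divisible by 4; we check each in order.
For m = 36, 100, 196 the conclusion holds.
m = 225: τ(225) = 9; 225 mod 4 = 1.
So m = 225 is the smallest counterexample.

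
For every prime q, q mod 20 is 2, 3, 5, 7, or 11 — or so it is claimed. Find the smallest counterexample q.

A counterexample is any prime q such that the claim fails; we check each in order.
The first 5 eligible values, up to q = 11, all satisfy the conclusion.
q = 13: 13 mod 20 = 13 — not in {2, 3, 5, 7, 11}.

q = 13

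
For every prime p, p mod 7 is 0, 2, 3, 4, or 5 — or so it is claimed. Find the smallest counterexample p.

p = 13

Check each prime p in order until the claim fails.
For p = 2, 3, 5, 7, 11 the conclusion holds.
p = 13: 13 mod 7 = 6 — not in {0, 2, 3, 4, 5}.
Hence p = 13 is a counterexample.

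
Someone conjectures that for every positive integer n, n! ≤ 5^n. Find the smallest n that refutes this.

For n = 1, 2, 3, 4, …, 9, 10, 11 the conclusion holds.
n = 12: n! = 479001600 and 5^n = 244140625, so 479001600 > 244140625.

n = 12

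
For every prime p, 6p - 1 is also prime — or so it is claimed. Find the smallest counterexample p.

For p = 2, 3, 5, 7 the conclusion holds.
p = 11: 6p - 1 = 65 = 5 × 13, not prime.

p = 11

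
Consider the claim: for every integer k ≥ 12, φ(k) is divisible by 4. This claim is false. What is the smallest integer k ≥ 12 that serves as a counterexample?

A counterexample is any integer k ≥ 12 such that φ(k) is not divisible by 4; we check each in order.
k = 12: φ(12) = 4; 4 mod 4 = 0.
k = 13: φ(13) = 12; 12 mod 4 = 0.
k = 14: φ(14) = 6; 6 mod 4 = 2.
Hence k = 14 is a counterexample.

k = 14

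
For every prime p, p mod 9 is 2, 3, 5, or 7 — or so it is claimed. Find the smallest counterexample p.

p = 2: 2 mod 9 = 2.
p = 3: 3 mod 9 = 3.
p = 5: 5 mod 9 = 5.
p = 7: 7 mod 9 = 7.
p = 11: 11 mod 9 = 2.
p = 13: 13 mod 9 = 4 — not in {2, 3, 5, 7}.

p = 13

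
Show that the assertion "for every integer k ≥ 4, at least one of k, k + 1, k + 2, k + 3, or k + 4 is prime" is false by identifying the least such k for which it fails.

We need the least integer k ≥ 4 for which k, k + 1, k + 2, k + 3, k + 4 are all composite.
For k = 4, 5, 6, 7, …, 21, 22, 23 the conclusion holds.
k = 24: 24 = 2 × 12; 25 = 5 × 5; 26 = 2 × 13; 27 = 3 × 9; 28 = 2 × 14 — all composite.
Hence k = 24 is a counterexample.

k = 24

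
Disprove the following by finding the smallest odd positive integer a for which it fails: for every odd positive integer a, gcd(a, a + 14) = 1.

a = 7

Check each odd positive integer a in order until gcd(a, a + 14) > 1.
a = 1: gcd(1, 15) = 1.
a = 3: gcd(3, 17) = 1.
a = 5: gcd(5, 19) = 1.
a = 7: gcd(7, 21) = 7.
So a = 7 is the smallest counterexample.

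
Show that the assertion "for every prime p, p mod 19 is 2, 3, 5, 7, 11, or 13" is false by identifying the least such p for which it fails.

We need the least prime p for which the claim fails.
The first 6 eligible values, up to p = 13, all satisfy the conclusion.
p = 17: 17 mod 19 = 17 — not in {2, 3, 5, 7, 11, 13}.
Thus p = 17 disproves the claim, and no smaller p works.

p = 17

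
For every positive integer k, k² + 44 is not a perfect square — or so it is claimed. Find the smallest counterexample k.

Check each positive integer k in order until k² + 44 is a perfect square.
For k = 1, 2, 3, 4, 5, 6, 7, 8, 9 the conclusion holds.
k = 10: 10² + 44 = 144 = 12², a perfect square.
Hence k = 10 is a counterexample.

k = 10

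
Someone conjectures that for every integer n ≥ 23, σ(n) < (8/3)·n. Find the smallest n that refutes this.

n = 60

For n = 23, 24, 25, 26, …, 57, 58, 59 the conclusion holds.
n = 60: σ(60) = 168; 168 ≥ 160.
Hence n = 60 is a counterexample.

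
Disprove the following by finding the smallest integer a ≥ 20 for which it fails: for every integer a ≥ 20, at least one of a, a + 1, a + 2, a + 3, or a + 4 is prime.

A counterexample is any integer a ≥ 20 such that a, a + 1, a + 2, a + 3, a + 4 are all composite; we check each in order.
a = 20: 23 is prime.
a = 21: 23 is prime.
a = 22: 23 is prime.
a = 23: 23 is prime.
a = 24: 24 = 2 × 12; 25 = 5 × 5; 26 = 2 × 13; 27 = 3 × 9; 28 = 2 × 14 — all composite.

a = 24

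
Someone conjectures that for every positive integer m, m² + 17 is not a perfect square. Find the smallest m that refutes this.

m = 1: 1² + 17 = 18, not a perfect square.
m = 2: 2² + 17 = 21, not a perfect square.
m = 3: 3² + 17 = 26, not a perfect square.
m = 4: 4² + 17 = 33, not a perfect square.
m = 5: 5² + 17 = 42, not a perfect square.
m = 6: 6² + 17 = 53, not a perfect square.
m = 7: 7² + 17 = 66, not a perfect square.
m = 8: 8² + 17 = 81 = 9², a perfect square.

m = 8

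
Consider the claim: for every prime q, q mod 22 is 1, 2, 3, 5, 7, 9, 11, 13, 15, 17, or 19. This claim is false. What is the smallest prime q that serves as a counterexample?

q = 43

For q = 2, 3, 5, 7, …, 31, 37, 41 the conclusion holds.
q = 43: 43 mod 22 = 21 — not in {1, 2, 3, 5, 7, 9, 11, 13, 15, 17, 19}.
Thus q = 43 disproves the claim, and no smaller q works.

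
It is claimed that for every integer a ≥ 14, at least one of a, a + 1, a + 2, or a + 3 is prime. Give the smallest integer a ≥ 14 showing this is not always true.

a = 24

The first 10 eligible values, up to a = 23, all satisfy the conclusion.
a = 24: 24 = 2 × 12; 25 = 5 × 5; 26 = 2 × 13; 27 = 3 × 9 — all composite.
Hence a = 24 is a counterexample.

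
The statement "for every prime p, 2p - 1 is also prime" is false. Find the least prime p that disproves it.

We need the least prime p for which 2p - 1 is not prime.
p = 2: 2p - 1 = 3, prime.
p = 3: 2p - 1 = 5, prime.
p = 5: 2p - 1 = 9 = 3 × 3, not prime.

p = 5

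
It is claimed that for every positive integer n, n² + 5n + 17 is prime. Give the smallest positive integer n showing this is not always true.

n = 8

We need the least positive integer n for which n² + 5n + 17 is not prime.
The first 7 eligible values, up to n = 7, all satisfy the conclusion.
n = 8: n² + 5n + 17 = 121 = 11 × 11, composite.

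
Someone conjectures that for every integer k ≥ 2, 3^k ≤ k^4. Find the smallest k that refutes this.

k = 8

A counterexample is any integer k ≥ 2 such that 3^k > k^4; we check each in order.
For k = 2, 3, 4, 5, 6, 7 the conclusion holds.
k = 8: 3^k = 6561 and k^4 = 4096, so 6561 > 4096.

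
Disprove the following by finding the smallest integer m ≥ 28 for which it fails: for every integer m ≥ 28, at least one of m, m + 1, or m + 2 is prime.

The first 4 eligible values, up to m = 31, all satisfy the conclusion.
m = 32: 32 = 2 × 16; 33 = 3 × 11; 34 = 2 × 17 — all composite.
Thus m = 32 disproves the claim, and no smaller m works.

m = 32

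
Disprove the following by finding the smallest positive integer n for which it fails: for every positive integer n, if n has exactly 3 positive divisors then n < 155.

The first 5 eligible values, up to n = 121, all satisfy the conclusion.
n = 169: τ(169) = 3; 169 ≥ 155.

n = 169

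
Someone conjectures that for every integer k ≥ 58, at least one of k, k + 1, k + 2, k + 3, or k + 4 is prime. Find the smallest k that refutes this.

k = 62

We need the least integer k ≥ 58 for which k, k + 1, k + 2, k + 3, k + 4 are all composite.
k = 58: 59 is prime.
k = 59: 59 is prime.
k = 60: 61 is prime.
k = 61: 61 is prime.
k = 62: 62 = 2 × 31; 63 = 3 × 21; 64 = 2 × 32; 65 = 5 × 13; 66 = 2 × 33 — all composite.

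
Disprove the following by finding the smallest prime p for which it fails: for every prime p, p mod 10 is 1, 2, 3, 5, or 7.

Check each prime p in order until the claim fails.
For p = 2, 3, 5, 7, 11, 13, 17 the conclusion holds.
p = 19: 19 mod 10 = 9 — not in {1, 2, 3, 5, 7}.
So p = 19 is the smallest counterexample.

p = 19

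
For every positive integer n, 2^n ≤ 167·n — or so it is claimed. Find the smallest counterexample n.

A counterexample is any positive integer n such that 2^n > 167·n; we check each in order.
For n = 1, 2, 3, 4, 5, 6, 7, 8, 9, 10 the conclusion holds.
n = 11: 2^n = 2048 and 167·n = 1837, so 2048 > 1837.
Thus n = 11 disproves the claim, and no smaller n works.

n = 11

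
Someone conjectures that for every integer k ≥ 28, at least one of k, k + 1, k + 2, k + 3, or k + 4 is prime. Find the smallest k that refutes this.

k = 32

The first 4 eligible values, up to k = 31, all satisfy the conclusion.
k = 32: 32 = 2 × 16; 33 = 3 × 11; 34 = 2 × 17; 35 = 5 × 7; 36 = 2 × 18 — all composite.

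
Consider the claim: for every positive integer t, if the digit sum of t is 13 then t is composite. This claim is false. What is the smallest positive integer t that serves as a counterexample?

t = 67

A counterexample is any positive integer t such that the digit sum of t is 13 but t is prime; we check each in order.
t = 49: digit sum 13; 49 is composite.
t = 58: digit sum 13; 58 is composite.
t = 67: digit sum 13; 67 is prime, not composite.
Thus t = 67 disproves the claim, and no smaller t works.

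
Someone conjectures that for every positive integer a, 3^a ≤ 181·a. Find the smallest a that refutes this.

a = 7

We need the least positive integer a for which 3^a > 181·a.
The first 6 eligible values, up to a = 6, all satisfy the conclusion.
a = 7: 3^a = 2187 and 181·a = 1267, so 2187 > 1267.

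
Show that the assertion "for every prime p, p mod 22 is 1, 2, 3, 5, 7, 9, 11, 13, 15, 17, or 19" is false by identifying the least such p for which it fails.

p = 43

For p = 2, 3, 5, 7, …, 31, 37, 41 the conclusion holds.
p = 43: 43 mod 22 = 21 — not in {1, 2, 3, 5, 7, 9, 11, 13, 15, 17, 19}.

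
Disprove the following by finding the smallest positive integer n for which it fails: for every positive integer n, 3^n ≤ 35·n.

n = 5

Check each positive integer n in order until 3^n > 35·n.
For n = 1, 2, 3, 4 the conclusion holds.
n = 5: 3^n = 243 and 35·n = 175, so 243 > 175.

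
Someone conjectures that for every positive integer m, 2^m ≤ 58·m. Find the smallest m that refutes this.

We need the least positive integer m for which 2^m > 58·m.
For m = 1, 2, 3, 4, 5, 6, 7, 8, 9 the conclusion holds.
m = 10: 2^m = 1024 and 58·m = 580, so 1024 > 580.
Hence m = 10 is a counterexample.

m = 10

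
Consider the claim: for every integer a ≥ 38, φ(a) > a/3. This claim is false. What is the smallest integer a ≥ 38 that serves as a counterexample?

a = 42

A counterexample is any integer a ≥ 38 such that the claim fails; we check each in order.
a = 38: φ(38) = 18 and 38/3 = 38/3, so φ(38) > 38/3.
a = 39: φ(39) = 24 and 39/3 = 13, so φ(39) > 39/3.
a = 40: φ(40) = 16 and 40/3 = 40/3, so φ(40) > 40/3.
a = 41: φ(41) = 40 and 41/3 = 41/3, so φ(41) > 41/3.
a = 42: φ(42) = 12 and 42/3 = 14, so φ(42) ≤ 42/3.
Hence a = 42 is a counterexample.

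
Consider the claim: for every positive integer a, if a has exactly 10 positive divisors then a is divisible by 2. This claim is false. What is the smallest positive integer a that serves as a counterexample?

We need the least positive integer a for which a has exactly 10 positive divisors but a is not divisible by 2.
For a = 48, 80, 112, 162, 176, 208, 272, 304, 368 the conclusion holds.
a = 405: τ(405) = 10; 405 mod 2 = 1.

a = 405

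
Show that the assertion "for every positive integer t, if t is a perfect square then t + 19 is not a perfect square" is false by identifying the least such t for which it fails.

We need the least positive integer t for which t is a perfect square but t + 19 is a perfect square.
For t = 1, 4, 9, 16, 25, 36, 49, 64 the conclusion holds.
t = 81: 81 = 9² and 81 + 19 = 100 = 10².

t = 81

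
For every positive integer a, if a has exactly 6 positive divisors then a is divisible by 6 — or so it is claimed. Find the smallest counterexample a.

Check each positive integer a in order until a has exactly 6 positive divisors but a is not divisible by 6.
For a = 12, 18 the conclusion holds.
a = 20: τ(20) = 6; 20 mod 6 = 2.

a = 20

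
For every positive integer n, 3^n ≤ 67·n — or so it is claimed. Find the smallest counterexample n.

For n = 1, 2, 3, 4, 5 the conclusion holds.
n = 6: 3^n = 729 and 67·n = 402, so 729 > 402.

n = 6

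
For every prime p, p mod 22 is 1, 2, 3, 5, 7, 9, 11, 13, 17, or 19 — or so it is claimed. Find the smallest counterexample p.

p = 37

We need the least prime p for which the claim fails.
The first 11 eligible values, up to p = 31, all satisfy the conclusion.
p = 37: 37 mod 22 = 15 — not in {1, 2, 3, 5, 7, 9, 11, 13, 17, 19}.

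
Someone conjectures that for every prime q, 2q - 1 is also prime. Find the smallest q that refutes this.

A counterexample is any prime q such that 2q - 1 is not prime; we check each in order.
For q = 2, 3 the conclusion holds.
q = 5: 2q - 1 = 9 = 3 × 3, not prime.
Hence q = 5 is a counterexample.

q = 5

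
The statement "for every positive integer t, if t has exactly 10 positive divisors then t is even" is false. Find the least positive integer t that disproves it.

We need the least positive integer t for which t has exactly 10 positive divisors but t is odd.
For t = 48, 80, 112, 162, 176, 208, 272, 304, 368 the conclusion holds.
t = 405: divisors of 405: 10 divisors; 405 is odd.

t = 405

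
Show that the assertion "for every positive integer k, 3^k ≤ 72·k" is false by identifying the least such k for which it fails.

k = 1: 3^k = 3 and 72·k = 72, so 3 ≤ 72.
k = 2: 3^k = 9 and 72·k = 144, so 9 ≤ 144.
k = 3: 3^k = 27 and 72·k = 216, so 27 ≤ 216.
k = 4: 3^k = 81 and 72·k = 288, so 81 ≤ 288.
k = 5: 3^k = 243 and 72·k = 360, so 243 ≤ 360.
k = 6: 3^k = 729 and 72·k = 432, so 729 > 432.

k = 6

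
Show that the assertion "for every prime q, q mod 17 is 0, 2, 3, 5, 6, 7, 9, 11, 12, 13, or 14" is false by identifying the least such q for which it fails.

q = 59

We need the least prime q for which the claim fails.
The first 16 eligible values, up to q = 53, all satisfy the conclusion.
q = 59: 59 mod 17 = 8 — not in {0, 2, 3, 5, 6, 7, 9, 11, 12, 13, 14}.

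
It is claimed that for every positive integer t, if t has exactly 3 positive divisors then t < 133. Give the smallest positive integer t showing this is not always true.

t = 169

Check each positive integer t in order until t has exactly 3 positive divisors but the claim fails.
For t = 4, 9, 25, 49, 121 the conclusion holds.
t = 169: τ(169) = 3; 169 ≥ 133.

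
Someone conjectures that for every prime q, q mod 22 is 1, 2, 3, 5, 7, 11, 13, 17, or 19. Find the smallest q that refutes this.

A counterexample is any prime q such that the claim fails; we check each in order.
The first 10 eligible values, up to q = 29, all satisfy the conclusion.
q = 31: 31 mod 22 = 9 — not in {1, 2, 3, 5, 7, 11, 13, 17, 19}.

q = 31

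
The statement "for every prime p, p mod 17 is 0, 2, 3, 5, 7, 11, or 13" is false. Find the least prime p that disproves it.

p = 23

A counterexample is any prime p such that the claim fails; we check each in order.
The first 8 eligible values, up to p = 19, all satisfy the conclusion.
p = 23: 23 mod 17 = 6 — not in {0, 2, 3, 5, 7, 11, 13}.
Hence p = 23 is a counterexample.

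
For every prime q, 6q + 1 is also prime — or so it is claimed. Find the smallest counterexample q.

Check each prime q in order until 6q + 1 is not prime.
The first 7 eligible values, up to q = 17, all satisfy the conclusion.
q = 19: 6q + 1 = 115 = 5 × 23, not prime.
So q = 19 is the smallest counterexample.

q = 19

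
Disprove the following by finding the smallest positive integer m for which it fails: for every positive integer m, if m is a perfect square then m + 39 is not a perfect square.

Check each positive integer m in order until m is a perfect square but m + 39 is a perfect square.
For m = 1, 4, 9, 16 the conclusion holds.
m = 25: 25 = 5² and 25 + 39 = 64 = 8².
Thus m = 25 disproves the claim, and no smaller m works.

m = 25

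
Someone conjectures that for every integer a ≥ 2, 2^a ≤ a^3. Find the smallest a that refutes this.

a = 10

Check each integer a ≥ 2 in order until 2^a > a^3.
The first 8 eligible values, up to a = 9, all satisfy the conclusion.
a = 10: 2^a = 1024 and a^3 = 1000, so 1024 > 1000.
So a = 10 is the smallest counterexample.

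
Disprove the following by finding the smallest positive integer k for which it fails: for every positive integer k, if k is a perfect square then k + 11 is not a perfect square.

k = 25

The first 4 eligible values, up to k = 16, all satisfy the conclusion.
k = 25: 25 = 5² and 25 + 11 = 36 = 6².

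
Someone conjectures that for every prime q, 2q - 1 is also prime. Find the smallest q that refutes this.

A counterexample is any prime q such that 2q - 1 is not prime; we check each in order.
For q = 2, 3 the conclusion holds.
q = 5: 2q - 1 = 9 = 3 × 3, not prime.
So q = 5 is the smallest counterexample.

q = 5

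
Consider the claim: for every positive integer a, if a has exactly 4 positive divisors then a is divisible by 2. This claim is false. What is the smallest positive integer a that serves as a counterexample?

We need the least positive integer a for which a has exactly 4 positive divisors but a is not divisible by 2.
a = 6: τ(6) = 4; 6 mod 2 = 0.
a = 8: τ(8) = 4; 8 mod 2 = 0.
a = 10: τ(10) = 4; 10 mod 2 = 0.
a = 14: τ(14) = 4; 14 mod 2 = 0.
a = 15: τ(15) = 4; 15 mod 2 = 1.
Hence a = 15 is a counterexample.

a = 15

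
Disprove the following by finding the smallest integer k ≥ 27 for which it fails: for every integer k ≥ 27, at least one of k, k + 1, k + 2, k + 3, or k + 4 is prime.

Check each integer k ≥ 27 in order until k, k + 1, k + 2, k + 3, k + 4 are all composite.
The first 5 eligible values, up to k = 31, all satisfy the conclusion.
k = 32: 32 = 2 × 16; 33 = 3 × 11; 34 = 2 × 17; 35 = 5 × 7; 36 = 2 × 18 — all composite.

k = 32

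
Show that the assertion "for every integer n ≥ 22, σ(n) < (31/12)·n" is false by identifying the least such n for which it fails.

A counterexample is any integer n ≥ 22 such that the claim fails; we check each in order.
For n = 22, 23, 24, 25, …, 45, 46, 47 the conclusion holds.
n = 48: σ(48) = 124; 124 ≥ 124.

n = 48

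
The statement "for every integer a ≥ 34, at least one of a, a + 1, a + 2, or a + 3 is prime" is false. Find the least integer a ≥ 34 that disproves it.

a = 48

A counterexample is any integer a ≥ 34 such that a, a + 1, a + 2, a + 3 are all composite; we check each in order.
For a = 34, 35, 36, 37, …, 45, 46, 47 the conclusion holds.
a = 48: 48 = 2 × 24; 49 = 7 × 7; 50 = 2 × 25; 51 = 3 × 17 — all composite.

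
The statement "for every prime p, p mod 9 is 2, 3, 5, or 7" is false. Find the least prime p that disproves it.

A counterexample is any prime p such that the claim fails; we check each in order.
The first 5 eligible values, up to p = 11, all satisfy the conclusion.
p = 13: 13 mod 9 = 4 — not in {2, 3, 5, 7}.
Hence p = 13 is a counterexample.

p = 13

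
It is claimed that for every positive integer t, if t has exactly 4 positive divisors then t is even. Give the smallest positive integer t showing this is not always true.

Check each positive integer t in order until t has exactly 4 positive divisors but t is odd.
For t = 6, 8, 10, 14 the conclusion holds.
t = 15: divisors of 15: 1, 3, 5, 15; 15 is odd.
Hence t = 15 is a counterexample.

t = 15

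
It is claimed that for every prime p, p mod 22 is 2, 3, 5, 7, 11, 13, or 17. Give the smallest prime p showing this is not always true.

p = 19

Check each prime p in order until the claim fails.
The first 7 eligible values, up to p = 17, all satisfy the conclusion.
p = 19: 19 mod 22 = 19 — not in {2, 3, 5, 7, 11, 13, 17}.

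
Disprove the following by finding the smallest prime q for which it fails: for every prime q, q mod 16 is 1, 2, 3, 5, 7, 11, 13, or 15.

For q = 2, 3, 5, 7, …, 29, 31, 37 the conclusion holds.
q = 41: 41 mod 16 = 9 — not in {1, 2, 3, 5, 7, 11, 13, 15}.

q = 41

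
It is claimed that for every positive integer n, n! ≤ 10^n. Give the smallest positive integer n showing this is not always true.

n = 25

A counterexample is any positive integer n such that n! > 10^n; we check each in order.
For n = 1, 2, 3, 4, …, 22, 23, 24 the conclusion holds.
n = 25: n! = 15511210043330985984000000 and 10^n = 10000000000000000000000000, so 15511210043330985984000000 > 10000000000000000000000000.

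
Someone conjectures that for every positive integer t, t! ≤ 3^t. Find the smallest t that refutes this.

t = 7

Check each positive integer t in order until t! > 3^t.
t = 1: t! = 1 and 3^t = 3, so 1 ≤ 3.
t = 2: t! = 2 and 3^t = 9, so 2 ≤ 9.
t = 3: t! = 6 and 3^t = 27, so 6 ≤ 27.
t = 4: t! = 24 and 3^t = 81, so 24 ≤ 81.
t = 5: t! = 120 and 3^t = 243, so 120 ≤ 243.
t = 6: t! = 720 and 3^t = 729, so 720 ≤ 729.
t = 7: t! = 5040 and 3^t = 2187, so 5040 > 2187.
Thus t = 7 disproves the claim, and no smaller t works.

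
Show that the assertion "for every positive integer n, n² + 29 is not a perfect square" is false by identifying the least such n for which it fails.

A counterexample is any positive integer n such that n² + 29 is a perfect square; we check each in order.
For n = 1, 2, 3, 4, …, 11, 12, 13 the conclusion holds.
n = 14: 14² + 29 = 225 = 15², a perfect square.
So n = 14 is the smallest counterexample.

n = 14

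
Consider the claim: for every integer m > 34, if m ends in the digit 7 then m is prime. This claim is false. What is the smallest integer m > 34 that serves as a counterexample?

m = 57

m = 37: 37 ends in 7 and is prime.
m = 47: 47 ends in 7 and is prime.
m = 57: 57 ends in 7; 57 = 3 × 19, composite.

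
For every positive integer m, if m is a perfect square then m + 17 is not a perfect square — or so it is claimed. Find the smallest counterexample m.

m = 64

We need the least positive integer m for which m is a perfect square but m + 17 is a perfect square.
For m = 1, 4, 9, 16, 25, 36, 49 the conclusion holds.
m = 64: 64 = 8² and 64 + 17 = 81 = 9².
So m = 64 is the smallest counterexample.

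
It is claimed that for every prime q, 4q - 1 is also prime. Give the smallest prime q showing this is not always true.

Check each prime q in order until 4q - 1 is not prime.
q = 2: 4q - 1 = 7, prime.
q = 3: 4q - 1 = 11, prime.
q = 5: 4q - 1 = 19, prime.
q = 7: 4q - 1 = 27 = 3 × 9, not prime.

q = 7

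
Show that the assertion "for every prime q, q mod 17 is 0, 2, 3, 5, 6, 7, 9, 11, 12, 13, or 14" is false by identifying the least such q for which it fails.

A counterexample is any prime q such that the claim fails; we check each in order.
The first 16 eligible values, up to q = 53, all satisfy the conclusion.
q = 59: 59 mod 17 = 8 — not in {0, 2, 3, 5, 6, 7, 9, 11, 12, 13, 14}.
Thus q = 59 disproves the claim, and no smaller q works.

q = 59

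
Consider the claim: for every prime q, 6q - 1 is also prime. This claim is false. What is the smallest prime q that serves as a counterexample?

q = 2: 6q - 1 = 11, prime.
q = 3: 6q - 1 = 17, prime.
q = 5: 6q - 1 = 29, prime.
q = 7: 6q - 1 = 41, prime.
q = 11: 6q - 1 = 65 = 5 × 13, not prime.
So q = 11 is the smallest counterexample.

q = 11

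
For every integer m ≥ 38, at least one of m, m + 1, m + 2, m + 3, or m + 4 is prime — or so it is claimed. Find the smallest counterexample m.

We need the least integer m ≥ 38 for which m, m + 1, m + 2, m + 3, m + 4 are all composite.
The first 10 eligible values, up to m = 47, all satisfy the conclusion.
m = 48: 48 = 2 × 24; 49 = 7 × 7; 50 = 2 × 25; 51 = 3 × 17; 52 = 2 × 26 — all composite.
Hence m = 48 is a counterexample.

m = 48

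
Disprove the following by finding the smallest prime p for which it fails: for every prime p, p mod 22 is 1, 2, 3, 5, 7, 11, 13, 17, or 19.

A counterexample is any prime p such that the claim fails; we check each in order.
For p = 2, 3, 5, 7, 11, 13, 17, 19, 23, 29 the conclusion holds.
p = 31: 31 mod 22 = 9 — not in {1, 2, 3, 5, 7, 11, 13, 17, 19}.
Thus p = 31 disproves the claim, and no smaller p works.

p = 31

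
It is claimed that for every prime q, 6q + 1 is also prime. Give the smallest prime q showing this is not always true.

q = 19

Check each prime q in order until 6q + 1 is not prime.
The first 7 eligible values, up to q = 17, all satisfy the conclusion.
q = 19: 6q + 1 = 115 = 5 × 23, not prime.
Hence q = 19 is a counterexample.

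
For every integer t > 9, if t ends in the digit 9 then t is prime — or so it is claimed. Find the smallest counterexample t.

t = 19: 19 ends in 9 and is prime.
t = 29: 29 ends in 9 and is prime.
t = 39: 39 ends in 9; 39 = 3 × 13, composite.

t = 39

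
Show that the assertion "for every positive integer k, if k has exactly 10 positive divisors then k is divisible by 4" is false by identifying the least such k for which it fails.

Check each positive integer k in order until k has exactly 10 positive divisors but k is not divisible by 4.
k = 48: τ(48) = 10; 48 mod 4 = 0.
k = 80: τ(80) = 10; 80 mod 4 = 0.
k = 112: τ(112) = 10; 112 mod 4 = 0.
k = 162: τ(162) = 10; 162 mod 4 = 2.
So k = 162 is the smallest counterexample.

k = 162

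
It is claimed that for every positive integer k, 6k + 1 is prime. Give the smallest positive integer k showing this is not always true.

Check each positive integer k in order until 6k + 1 is not prime.
For k = 1, 2, 3 the conclusion holds.
k = 4: 6k + 1 = 25 = 5 × 5, composite.

k = 4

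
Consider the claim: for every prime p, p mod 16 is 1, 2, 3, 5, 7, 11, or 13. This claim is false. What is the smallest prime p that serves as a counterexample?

p = 31

For p = 2, 3, 5, 7, 11, 13, 17, 19, 23, 29 the conclusion holds.
p = 31: 31 mod 16 = 15 — not in {1, 2, 3, 5, 7, 11, 13}.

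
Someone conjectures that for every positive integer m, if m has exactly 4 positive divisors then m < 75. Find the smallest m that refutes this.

Check each positive integer m in order until m has exactly 4 positive divisors but the claim fails.
For m = 6, 8, 10, 14, …, 65, 69, 74 the conclusion holds.
m = 77: τ(77) = 4; 77 ≥ 75.
Hence m = 77 is a counterexample.

m = 77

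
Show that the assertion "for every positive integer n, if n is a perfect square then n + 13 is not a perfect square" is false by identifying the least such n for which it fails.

n = 36

A counterexample is any positive integer n such that n is a perfect square but n + 13 is a perfect square; we check each in order.
For n = 1, 4, 9, 16, 25 the conclusion holds.
n = 36: 36 = 6² and 36 + 13 = 49 = 7².
So n = 36 is the smallest counterexample.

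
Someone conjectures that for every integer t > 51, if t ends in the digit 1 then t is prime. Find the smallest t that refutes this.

Check each integer t > 51 in order until t ends in the digit 1 but t is not prime.
For t = 61, 71 the conclusion holds.
t = 81: 81 ends in 1; 81 = 3 × 27, composite.
Hence t = 81 is a counterexample.

t = 81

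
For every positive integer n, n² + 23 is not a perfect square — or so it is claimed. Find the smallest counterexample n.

A counterexample is any positive integer n such that n² + 23 is a perfect square; we check each in order.
For n = 1, 2, 3, 4, 5, 6, 7, 8, 9, 10 the conclusion holds.
n = 11: 11² + 23 = 144 = 12², a perfect square.
So n = 11 is the smallest counterexample.

n = 11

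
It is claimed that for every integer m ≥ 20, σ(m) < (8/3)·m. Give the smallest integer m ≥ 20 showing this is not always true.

Check each integer m ≥ 20 in order until the claim fails.
For m = 20, 21, 22, 23, …, 57, 58, 59 the conclusion holds.
m = 60: σ(60) = 168; 168 ≥ 160.
Thus m = 60 disproves the claim, and no smaller m works.

m = 60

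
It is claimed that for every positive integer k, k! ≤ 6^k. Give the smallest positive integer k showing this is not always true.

k = 14

The first 13 eligible values, up to k = 13, all satisfy the conclusion.
k = 14: k! = 87178291200 and 6^k = 78364164096, so 87178291200 > 78364164096.
So k = 14 is the smallest counterexample.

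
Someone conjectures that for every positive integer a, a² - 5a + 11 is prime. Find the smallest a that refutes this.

We need the least positive integer a for which a² - 5a + 11 is not prime.
For a = 1, 2, 3, 4, 5, 6 the conclusion holds.
a = 7: a² - 5a + 11 = 25 = 5 × 5, composite.
Hence a = 7 is a counterexample.

a = 7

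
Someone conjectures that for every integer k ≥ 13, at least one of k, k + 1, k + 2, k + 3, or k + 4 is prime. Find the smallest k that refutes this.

A counterexample is any integer k ≥ 13 such that k, k + 1, k + 2, k + 3, k + 4 are all composite; we check each in order.
The first 11 eligible values, up to k = 23, all satisfy the conclusion.
k = 24: 24 = 2 × 12; 25 = 5 × 5; 26 = 2 × 13; 27 = 3 × 9; 28 = 2 × 14 — all composite.
Thus k = 24 disproves the claim, and no smaller k works.

k = 24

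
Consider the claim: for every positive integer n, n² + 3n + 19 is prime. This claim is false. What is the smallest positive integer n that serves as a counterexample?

A counterexample is any positive integer n such that n² + 3n + 19 is not prime; we check each in order.
For n = 1, 2, 3, 4, …, 12, 13, 14 the conclusion holds.
n = 15: n² + 3n + 19 = 289 = 17 × 17, composite.
Thus n = 15 disproves the claim, and no smaller n works.

n = 15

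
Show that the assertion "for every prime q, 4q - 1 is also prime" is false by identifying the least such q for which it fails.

q = 7

A counterexample is any prime q such that 4q - 1 is not prime; we check each in order.
For q = 2, 3, 5 the conclusion holds.
q = 7: 4q - 1 = 27 = 3 × 9, not prime.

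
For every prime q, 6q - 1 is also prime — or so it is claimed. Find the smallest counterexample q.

Check each prime q in order until 6q - 1 is not prime.
The first 4 eligible values, up to q = 7, all satisfy the conclusion.
q = 11: 6q - 1 = 65 = 5 × 13, not prime.

q = 11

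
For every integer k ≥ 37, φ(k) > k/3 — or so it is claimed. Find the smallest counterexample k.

For k = 37, 38, 39, 40, 41 the conclusion holds.
k = 42: φ(42) = 12 and 42/3 = 14, so φ(42) ≤ 42/3.

k = 42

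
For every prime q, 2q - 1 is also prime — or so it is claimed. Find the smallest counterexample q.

q = 5

q = 2: 2q - 1 = 3, prime.
q = 3: 2q - 1 = 5, prime.
q = 5: 2q - 1 = 9 = 3 × 3, not prime.
Hence q = 5 is a counterexample.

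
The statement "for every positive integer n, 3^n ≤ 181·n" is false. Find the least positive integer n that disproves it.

We need the least positive integer n for which 3^n > 181·n.
For n = 1, 2, 3, 4, 5, 6 the conclusion holds.
n = 7: 3^n = 2187 and 181·n = 1267, so 2187 > 1267.

n = 7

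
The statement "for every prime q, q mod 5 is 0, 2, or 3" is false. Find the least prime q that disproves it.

A counterexample is any prime q such that the claim fails; we check each in order.
For q = 2, 3, 5, 7 the conclusion holds.
q = 11: 11 mod 5 = 1 — not in {0, 2, 3}.

q = 11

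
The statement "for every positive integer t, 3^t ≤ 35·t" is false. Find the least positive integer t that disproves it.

t = 5

We need the least positive integer t for which 3^t > 35·t.
t = 1: 3^t = 3 and 35·t = 35, so 3 ≤ 35.
t = 2: 3^t = 9 and 35·t = 70, so 9 ≤ 70.
t = 3: 3^t = 27 and 35·t = 105, so 27 ≤ 105.
t = 4: 3^t = 81 and 35·t = 140, so 81 ≤ 140.
t = 5: 3^t = 243 and 35·t = 175, so 243 > 175.
So t = 5 is the smallest counterexample.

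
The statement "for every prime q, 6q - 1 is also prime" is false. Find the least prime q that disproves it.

Check each prime q in order until 6q - 1 is not prime.
q = 2: 6q - 1 = 11, prime.
q = 3: 6q - 1 = 17, prime.
q = 5: 6q - 1 = 29, prime.
q = 7: 6q - 1 = 41, prime.
q = 11: 6q - 1 = 65 = 5 × 13, not prime.
Hence q = 11 is a counterexample.

q = 11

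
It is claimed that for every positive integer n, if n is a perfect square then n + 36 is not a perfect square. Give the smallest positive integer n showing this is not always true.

n = 64

The first 7 eligible values, up to n = 49, all satisfy the conclusion.
n = 64: 64 = 8² and 64 + 36 = 100 = 10².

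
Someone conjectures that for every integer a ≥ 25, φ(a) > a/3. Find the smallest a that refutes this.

We need the least integer a ≥ 25 for which the claim fails.
a = 25: φ(25) = 20 and 25/3 = 25/3, so φ(25) > 25/3.
a = 26: φ(26) = 12 and 26/3 = 26/3, so φ(26) > 26/3.
a = 27: φ(27) = 18 and 27/3 = 9, so φ(27) > 27/3.
a = 28: φ(28) = 12 and 28/3 = 28/3, so φ(28) > 28/3.
a = 29: φ(29) = 28 and 29/3 = 29/3, so φ(29) > 29/3.
a = 30: φ(30) = 8 and 30/3 = 10, so φ(30) ≤ 30/3.

a = 30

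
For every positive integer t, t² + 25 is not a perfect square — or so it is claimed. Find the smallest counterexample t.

t = 12

A counterexample is any positive integer t such that t² + 25 is a perfect square; we check each in order.
For t = 1, 2, 3, 4, …, 9, 10, 11 the conclusion holds.
t = 12: 12² + 25 = 169 = 13², a perfect square.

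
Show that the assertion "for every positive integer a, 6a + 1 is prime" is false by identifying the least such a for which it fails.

a = 4

For a = 1, 2, 3 the conclusion holds.
a = 4: 6a + 1 = 25 = 5 × 5, composite.
So a = 4 is the smallest counterexample.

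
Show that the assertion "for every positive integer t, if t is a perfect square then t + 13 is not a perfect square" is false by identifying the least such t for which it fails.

t = 1: 1 + 13 = 14, not a perfect square.
t = 4: 4 + 13 = 17, not a perfect square.
t = 9: 9 + 13 = 22, not a perfect square.
t = 16: 16 + 13 = 29, not a perfect square.
t = 25: 25 + 13 = 38, not a perfect square.
t = 36: 36 = 6² and 36 + 13 = 49 = 7².
So t = 36 is the smallest counterexample.

t = 36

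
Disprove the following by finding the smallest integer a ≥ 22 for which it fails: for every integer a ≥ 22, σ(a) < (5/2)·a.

a = 24

A counterexample is any integer a ≥ 22 such that the claim fails; we check each in order.
For a = 22, 23 the conclusion holds.
a = 24: σ(24) = 60; 60 ≥ 60.
So a = 24 is the smallest counterexample.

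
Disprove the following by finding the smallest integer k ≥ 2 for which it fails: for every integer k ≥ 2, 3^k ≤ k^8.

k = 23

For k = 2, 3, 4, 5, …, 20, 21, 22 the conclusion holds.
k = 23: 3^k = 94143178827 and k^8 = 78310985281, so 94143178827 > 78310985281.
So k = 23 is the smallest counterexample.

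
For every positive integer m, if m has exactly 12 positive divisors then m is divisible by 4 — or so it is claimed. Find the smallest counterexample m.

Check each positive integer m in order until m has exactly 12 positive divisors but m is not divisible by 4.
m = 60: τ(60) = 12; 60 mod 4 = 0.
m = 72: τ(72) = 12; 72 mod 4 = 0.
m = 84: τ(84) = 12; 84 mod 4 = 0.
m = 90: τ(90) = 12; 90 mod 4 = 2.

m = 90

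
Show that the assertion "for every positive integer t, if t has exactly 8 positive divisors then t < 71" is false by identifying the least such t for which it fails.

t = 78

Check each positive integer t in order until t has exactly 8 positive divisors but the claim fails.
t = 24: τ(24) = 8; 24 < 71.
t = 30: τ(30) = 8; 30 < 71.
t = 40: τ(40) = 8; 40 < 71.
t = 42: τ(42) = 8; 42 < 71.
t = 54: τ(54) = 8; 54 < 71.
t = 56: τ(56) = 8; 56 < 71.
t = 66: τ(66) = 8; 66 < 71.
t = 70: τ(70) = 8; 70 < 71.
t = 78: τ(78) = 8; 78 ≥ 71.
Hence t = 78 is a counterexample.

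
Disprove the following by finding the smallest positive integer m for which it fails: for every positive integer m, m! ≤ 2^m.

A counterexample is any positive integer m such that m! > 2^m; we check each in order.
m = 1: m! = 1 and 2^m = 2, so 1 ≤ 2.
m = 2: m! = 2 and 2^m = 4, so 2 ≤ 4.
m = 3: m! = 6 and 2^m = 8, so 6 ≤ 8.
m = 4: m! = 24 and 2^m = 16, so 24 > 16.

m = 4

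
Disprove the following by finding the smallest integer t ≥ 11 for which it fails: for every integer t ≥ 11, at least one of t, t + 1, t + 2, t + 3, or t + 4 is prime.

t = 24

Check each integer t ≥ 11 in order until t, t + 1, t + 2, t + 3, t + 4 are all composite.
The first 13 eligible values, up to t = 23, all satisfy the conclusion.
t = 24: 24 = 2 × 12; 25 = 5 × 5; 26 = 2 × 13; 27 = 3 × 9; 28 = 2 × 14 — all composite.
So t = 24 is the smallest counterexample.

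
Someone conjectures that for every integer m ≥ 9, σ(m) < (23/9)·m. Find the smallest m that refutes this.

m = 48

For m = 9, 10, 11, 12, …, 45, 46, 47 the conclusion holds.
m = 48: σ(48) = 124; 124 ≥ 368/3.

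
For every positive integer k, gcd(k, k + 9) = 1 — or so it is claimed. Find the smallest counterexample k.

k = 3

k = 1: gcd(1, 10) = 1.
k = 2: gcd(2, 11) = 1.
k = 3: gcd(3, 12) = 3.
Thus k = 3 disproves the claim, and no smaller k works.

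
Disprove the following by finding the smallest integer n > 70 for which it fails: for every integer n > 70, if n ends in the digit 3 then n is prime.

n = 93

A counterexample is any integer n > 70 such that n ends in the digit 3 but n is not prime; we check each in order.
n = 73: 73 ends in 3 and is prime.
n = 83: 83 ends in 3 and is prime.
n = 93: 93 ends in 3; 93 = 3 × 31, composite.
Thus n = 93 disproves the claim, and no smaller n works.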